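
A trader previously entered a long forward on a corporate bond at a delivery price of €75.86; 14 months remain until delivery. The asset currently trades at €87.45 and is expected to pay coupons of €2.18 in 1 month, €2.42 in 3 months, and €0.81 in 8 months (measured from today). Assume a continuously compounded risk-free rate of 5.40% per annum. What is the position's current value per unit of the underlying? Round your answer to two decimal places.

PV(remaining coupons) I = 2.18·e^(−0.0540·1/12) + 2.42·e^(−0.0540·3/12) + 0.81·e^(−0.0540·8/12) = 5.3391
Current forward F = (S − I)·e^(rT) = (87.45 − 5.3391)·e^(0.0540·14/12) = 82.1109 × 1.065027 = 87.4503
Value (long) = (F − K)·e^(−rT) = (87.4503 − 75.86) × 0.938943 = 10.8826
Value = €10.88

€10.88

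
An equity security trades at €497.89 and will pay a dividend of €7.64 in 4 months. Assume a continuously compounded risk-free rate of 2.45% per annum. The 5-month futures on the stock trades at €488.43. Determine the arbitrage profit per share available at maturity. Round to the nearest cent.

€6.91 per share

PV(dividends) I = 7.64·e^(−0.0245·4/12) = 7.5779
Fair futures F* = (S − I)·e^(rT) = (497.89 − 7.5779)·e^0.010208 = 490.3121 × 1.010260 = 495.3427
Market €488.43 < fair 495.3427: forward underpriced → reverse cash-and-carry (short the stock, invest proceeds at r, pay the dividends, go long the forward).
Profit at T = |F_mkt − F*| = |488.43 − 495.3427| = €6.91 per share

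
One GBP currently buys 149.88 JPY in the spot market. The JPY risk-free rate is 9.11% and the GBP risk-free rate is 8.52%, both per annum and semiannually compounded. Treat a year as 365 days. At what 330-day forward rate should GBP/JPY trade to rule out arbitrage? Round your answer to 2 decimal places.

By covered interest parity, F = S · (1+r_JPY/2)^(2T) / (1+r_GBP/2)^(2T)
= 149.88 × 1.083876 / 1.078353 = 149.88 × 1.005122
F = 150.65 JPY per GBP

150.65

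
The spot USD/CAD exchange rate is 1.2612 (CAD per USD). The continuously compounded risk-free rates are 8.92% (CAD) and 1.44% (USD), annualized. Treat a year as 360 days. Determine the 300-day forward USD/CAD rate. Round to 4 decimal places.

F = S·e^((r_CAD − r_USD)T) = 1.2612 · e^((0.0892 − 0.0144) × 300/360)
= 1.2612 · e^0.062333 = 1.2612 × 1.064317
F = 1.3423 CAD per USD

1.3423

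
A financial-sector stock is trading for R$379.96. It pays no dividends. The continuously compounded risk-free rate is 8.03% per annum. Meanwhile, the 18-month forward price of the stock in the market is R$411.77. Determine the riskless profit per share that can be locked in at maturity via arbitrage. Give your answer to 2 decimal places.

R$16.83 per share

Fair forward: F* = S·e^(carry·T), with carry = r = 0.0803
F* = 379.96 · e^(0.0803 × 18/12) = 379.96 · e^0.120450 = 379.96 × 1.128004 = R$428.5964
Market R$411.77 < fair R$428.5964: forward underpriced → reverse cash-and-carry (short spot, go long the forward).
At maturity, profit = |F_mkt − F*| = |411.77 − 428.5964| = R$16.83 per share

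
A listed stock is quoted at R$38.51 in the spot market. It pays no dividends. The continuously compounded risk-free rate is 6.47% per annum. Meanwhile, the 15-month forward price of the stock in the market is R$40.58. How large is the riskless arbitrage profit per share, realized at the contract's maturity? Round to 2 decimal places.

Fair forward: F* = S·e^(carry·T), with carry = r = 0.0647
F* = 38.51 · e^(0.0647 × 15/12) = 38.51 · e^0.080875 = 38.51 × 1.084235 = R$41.7539
Market R$40.58 < fair R$41.7539: forward underpriced → reverse cash-and-carry (short spot, go long the forward).
At maturity, profit = |F_mkt − F*| = |40.58 − 41.7539| = R$1.17 per share

R$1.17 per share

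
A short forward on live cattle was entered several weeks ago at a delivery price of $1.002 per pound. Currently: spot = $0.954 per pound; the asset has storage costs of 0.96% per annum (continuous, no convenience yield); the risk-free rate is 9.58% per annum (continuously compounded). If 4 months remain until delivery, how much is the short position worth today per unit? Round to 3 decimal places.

Current fair forward for the remaining 4 months: F = S·e^((r + u)·T), (r + u) = 0.0958 + 0.0096 = 0.1054
F = 0.954 · e^(0.1054 × 4/12) = 0.954 × 1.035758 = 0.9881
Value of long forward = (F − K)·e^(−rT) = (0.9881 − 1.002) · e^(−0.0958·4/12)
= -0.0139 × 0.968571 = -0.013
Short position value = −(long value) = $0.013

$0.013 per pound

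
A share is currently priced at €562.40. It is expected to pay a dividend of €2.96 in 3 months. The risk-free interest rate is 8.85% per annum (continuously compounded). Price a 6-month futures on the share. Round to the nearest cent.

€584.82

PV(dividends) I = 2.96·e^(−0.0885·3/12)
I = 2.8952
F = (S − I)·e^(rT) = (562.40 − 2.8952) · e^(0.0885·6/12)
= 559.5048 · e^0.044250 = 559.5048 × 1.045244 = €584.82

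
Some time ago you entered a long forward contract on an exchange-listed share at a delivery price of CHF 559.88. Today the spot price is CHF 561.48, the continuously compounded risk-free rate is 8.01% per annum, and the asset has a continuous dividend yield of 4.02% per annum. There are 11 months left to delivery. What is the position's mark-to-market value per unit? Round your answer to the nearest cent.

CHF 20.92

Current fair forward for the remaining 11 months: F = S·e^((r − q)·T), (r − q) = 0.0801 − 0.0402 = 0.0399
F = 561.48 · e^(0.0399 × 11/12) = 561.48 × 1.037252 = 582.3963
Value of long forward = (F − K)·e^(−rT) = (582.3963 − 559.88) · e^(−0.0801·11/12)
= 22.5163 × 0.929206 = 20.92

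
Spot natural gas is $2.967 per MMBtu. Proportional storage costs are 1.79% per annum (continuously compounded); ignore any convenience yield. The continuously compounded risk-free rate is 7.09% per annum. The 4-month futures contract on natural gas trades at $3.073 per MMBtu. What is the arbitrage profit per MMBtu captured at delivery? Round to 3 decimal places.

Fair futures: F* = S·e^(carry·T), with carry = (r + u) = 0.0709 + 0.0179 = 0.0888
F* = 2.967 · e^(0.0888 × 4/12) = 2.967 · e^0.029600 = 2.967 × 1.030042 = $3.0561
Market $3.073 > fair $3.0561: forward overpriced → cash-and-carry (buy spot, short the forward).
At maturity, profit = |F_mkt − F*| = |3.073 − 3.0561| = $0.017 per MMBtu

$0.017 per MMBtu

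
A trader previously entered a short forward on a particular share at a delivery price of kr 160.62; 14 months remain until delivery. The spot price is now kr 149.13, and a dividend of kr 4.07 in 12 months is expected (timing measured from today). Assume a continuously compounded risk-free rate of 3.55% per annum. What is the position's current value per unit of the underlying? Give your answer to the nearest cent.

PV(remaining dividends) I = 4.07·e^(−0.0355·12/12) = 3.9280
Current forward F = (S − I)·e^(rT) = (149.13 − 3.9280)·e^(0.0355·14/12) = 145.2020 × 1.042286 = 151.3420
Value (long) = (F − K)·e^(−rT) = (151.3420 − 160.62) × 0.959429 = -8.9016
Short position value = −(long value) = kr 8.90

kr 8.90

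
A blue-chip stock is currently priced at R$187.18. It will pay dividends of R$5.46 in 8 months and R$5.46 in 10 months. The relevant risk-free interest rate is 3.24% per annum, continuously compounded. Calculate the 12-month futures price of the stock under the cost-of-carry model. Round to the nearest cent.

PV(dividends) I = 5.46·e^(−0.0324·8/12) + 5.46·e^(−0.0324·10/12)
I = 5.3433 + 5.3146 = 10.6579
F = (S − I)·e^(rT) = (187.18 − 10.6579) · e^(0.0324·12/12)
= 176.5221 · e^0.032400 = 176.5221 × 1.032931 = R$182.34

R$182.34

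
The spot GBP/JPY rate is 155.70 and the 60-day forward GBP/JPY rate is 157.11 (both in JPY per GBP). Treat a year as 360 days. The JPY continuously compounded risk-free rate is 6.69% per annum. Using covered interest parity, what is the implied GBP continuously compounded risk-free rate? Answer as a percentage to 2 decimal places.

1.28%

F = S·e^((r_JPY − r_GBP)T) ⇒ r_GBP = r_JPY − ln(F/S)/T
ln(157.11/155.70) = 0.009015; /(60/360) = 0.054090
r_GBP = 0.0669 − 0.054090 = 0.012810
r_GBP = 1.28%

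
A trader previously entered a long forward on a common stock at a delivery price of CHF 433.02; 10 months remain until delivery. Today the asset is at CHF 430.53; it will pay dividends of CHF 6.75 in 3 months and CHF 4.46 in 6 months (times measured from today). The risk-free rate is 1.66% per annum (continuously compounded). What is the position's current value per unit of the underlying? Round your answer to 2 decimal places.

PV(remaining dividends) I = 6.75·e^(−0.0166·3/12) + 4.46·e^(−0.0166·6/12) = 11.1452
Current forward F = (S − I)·e^(rT) = (430.53 − 11.1452)·e^(0.0166·10/12) = 419.3848 × 1.013929 = 425.2264
Value (long) = (F − K)·e^(−rT) = (425.2264 − 433.02) × 0.986262 = -7.6865
Value = -CHF 7.69

-CHF 7.69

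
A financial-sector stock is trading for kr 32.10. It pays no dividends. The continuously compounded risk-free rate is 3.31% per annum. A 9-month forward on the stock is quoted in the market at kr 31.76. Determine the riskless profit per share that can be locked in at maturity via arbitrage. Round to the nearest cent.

kr 1.15 per share

Fair forward: F* = S·e^(carry·T), with carry = r = 0.0331
F* = 32.10 · e^(0.0331 × 9/12) = 32.10 · e^0.024825 = 32.10 × 1.025136 = kr 32.9069
Market kr 31.76 < fair kr 32.9069: forward underpriced → reverse cash-and-carry (short spot, go long the forward).
At maturity, profit = |F_mkt − F*| = |31.76 − 32.9069| = kr 1.15 per share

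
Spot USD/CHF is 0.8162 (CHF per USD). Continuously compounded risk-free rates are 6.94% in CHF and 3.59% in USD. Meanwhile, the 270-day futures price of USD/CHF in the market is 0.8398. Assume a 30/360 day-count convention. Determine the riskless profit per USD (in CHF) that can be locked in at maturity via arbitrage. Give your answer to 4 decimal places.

0.0028 per USD (in CHF)

Fair futures: F* = S·e^(carry·T), with carry = (r_CHF − r_USD) = 0.0694 − 0.0359 = 0.0335
F* = 0.8162 · e^(0.0335 × 270/360) = 0.8162 · e^0.025125 = 0.8162 × 1.025443 = 0.8370
Market 0.8398 > fair 0.8370: forward overpriced → cash-and-carry (buy spot, short the forward).
At maturity, profit = |F_mkt − F*| = |0.8398 − 0.8370| = 0.0028 per USD (in CHF)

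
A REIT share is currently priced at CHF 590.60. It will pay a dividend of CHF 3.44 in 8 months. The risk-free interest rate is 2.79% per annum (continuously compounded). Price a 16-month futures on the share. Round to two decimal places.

PV(dividends) I = 3.44·e^(−0.0279·8/12)
I = 3.3766
F = (S − I)·e^(rT) = (590.60 − 3.3766) · e^(0.0279·16/12)
= 587.2234 · e^0.037200 = 587.2234 × 1.037901 = CHF 609.48

CHF 609.48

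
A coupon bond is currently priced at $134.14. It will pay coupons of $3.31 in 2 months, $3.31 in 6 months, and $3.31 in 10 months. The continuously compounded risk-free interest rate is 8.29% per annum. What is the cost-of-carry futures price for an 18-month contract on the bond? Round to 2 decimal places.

PV(coupons) I = 3.31·e^(−0.0829·2/12) + 3.31·e^(−0.0829·6/12) + 3.31·e^(−0.0829·10/12)
I = 3.2646 + 3.1756 + 3.0891 = 9.5293
F = (S − I)·e^(rT) = (134.14 − 9.5293) · e^(0.0829·18/12)
= 124.6107 · e^0.124350 = 124.6107 × 1.132412 = $141.11

$141.11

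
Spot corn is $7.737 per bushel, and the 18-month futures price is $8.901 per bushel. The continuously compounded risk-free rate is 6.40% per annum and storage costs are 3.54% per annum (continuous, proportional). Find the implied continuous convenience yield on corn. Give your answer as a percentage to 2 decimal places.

0.60%

F = S·e^((r+u−y)T) ⇒ (r+u−y) = ln(F/S)/T
ln(8.901/7.737) = 0.140150; /T ⇒ 0.093433
y = r + u − ln(F/S)/T = 0.0640 + 0.0354 − 0.093433 = 0.005967
y = 0.60%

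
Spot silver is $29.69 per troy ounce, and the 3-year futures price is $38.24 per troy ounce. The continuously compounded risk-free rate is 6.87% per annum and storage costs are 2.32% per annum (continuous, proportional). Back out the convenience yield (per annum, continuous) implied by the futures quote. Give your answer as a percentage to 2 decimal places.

0.75%

F = S·e^((r+u−y)T) ⇒ (r+u−y) = ln(F/S)/T
ln(38.24/29.69) = 0.253072; /T ⇒ 0.084357
y = r + u − ln(F/S)/T = 0.0687 + 0.0232 − 0.084357 = 0.007543
y = 0.75%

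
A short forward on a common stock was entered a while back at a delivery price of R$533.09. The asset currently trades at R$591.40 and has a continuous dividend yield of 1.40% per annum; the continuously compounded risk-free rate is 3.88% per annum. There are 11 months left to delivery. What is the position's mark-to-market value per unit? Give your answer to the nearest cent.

-R$69.40

Current fair forward for the remaining 11 months: F = S·e^((r − q)·T), (r − q) = 0.0388 − 0.0140 = 0.0248
F = 591.40 · e^(0.0248 × 11/12) = 591.40 × 1.022994 = 604.9987
Value of long forward = (F − K)·e^(−rT) = (604.9987 − 533.09) · e^(−0.0388·11/12)
= 71.9087 × 0.965058 = 69.40
Short position value = −(long value) = -R$69.40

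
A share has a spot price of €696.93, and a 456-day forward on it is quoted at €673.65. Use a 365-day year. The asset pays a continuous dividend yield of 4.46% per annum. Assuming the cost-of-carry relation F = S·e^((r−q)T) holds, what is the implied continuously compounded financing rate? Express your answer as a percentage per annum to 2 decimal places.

From F = S·e^((r−q)T): (r − q) = ln(F/S)/T
ln(673.65/696.93) = ln(0.966596) = -0.033975
(r − q) = -0.033975 / (456/365) = -0.027195
r = ln(F/S)/T + q = -0.027195 + 0.0446 = 0.017405
r = 1.74%

1.74%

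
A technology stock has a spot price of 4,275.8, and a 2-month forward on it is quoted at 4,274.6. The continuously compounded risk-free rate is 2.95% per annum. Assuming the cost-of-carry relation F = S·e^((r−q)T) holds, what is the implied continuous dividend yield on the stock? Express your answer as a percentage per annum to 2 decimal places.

From F = S·e^((r−q)T): (r − q) = ln(F/S)/T
ln(4274.6/4275.8) = ln(0.999719) = -0.000281
(r − q) = -0.000281 / (2/12) = -0.001686
q = r − ln(F/S)/T = 0.0295 + 0.001686 = 0.031186
q = 3.12%

3.12%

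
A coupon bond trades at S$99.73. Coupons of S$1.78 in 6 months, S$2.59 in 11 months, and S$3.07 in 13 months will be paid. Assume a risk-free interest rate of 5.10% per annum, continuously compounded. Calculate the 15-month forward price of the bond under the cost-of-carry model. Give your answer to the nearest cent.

S$98.71

PV(coupons) I = 1.78·e^(−0.0510·6/12) + 2.59·e^(−0.0510·11/12) + 3.07·e^(−0.0510·13/12)
I = 1.7352 + 2.4717 + 2.9050 = 7.1119
F = (S − I)·e^(rT) = (99.73 − 7.1119) · e^(0.0510·15/12)
= 92.6181 · e^0.063750 = 92.6181 × 1.065826 = S$98.71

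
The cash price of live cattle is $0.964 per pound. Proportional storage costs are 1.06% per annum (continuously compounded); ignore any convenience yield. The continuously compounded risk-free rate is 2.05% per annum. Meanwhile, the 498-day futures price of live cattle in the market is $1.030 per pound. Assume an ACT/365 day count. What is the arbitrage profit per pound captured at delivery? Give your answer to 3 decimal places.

$0.024 per pound

Fair futures: F* = S·e^(carry·T), with carry = (r + u) = 0.0205 + 0.0106 = 0.0311
F* = 0.964 · e^(0.0311 × 498/365) = 0.964 · e^0.042432 = 0.964 × 1.043345 = $1.0058
Market $1.030 > fair $1.0058: forward overpriced → cash-and-carry (buy spot, short the forward).
At maturity, profit = |F_mkt − F*| = |1.030 − 1.0058| = $0.024 per pound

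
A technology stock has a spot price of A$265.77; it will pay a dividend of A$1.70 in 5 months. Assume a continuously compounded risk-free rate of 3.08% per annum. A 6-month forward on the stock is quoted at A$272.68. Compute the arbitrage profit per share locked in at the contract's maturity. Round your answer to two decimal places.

A$4.49 per share

PV(dividends) I = 1.70·e^(−0.0308·5/12) = 1.6783
Fair forward F* = (S − I)·e^(rT) = (265.77 − 1.6783)·e^0.015400 = 264.0917 × 1.015519 = 268.1901
Market A$272.68 > fair 268.1901: forward overpriced → cash-and-carry (borrow at r, buy the stock and collect the dividends, short the forward).
Profit at T = |F_mkt − F*| = |272.68 − 268.1901| = A$4.49 per share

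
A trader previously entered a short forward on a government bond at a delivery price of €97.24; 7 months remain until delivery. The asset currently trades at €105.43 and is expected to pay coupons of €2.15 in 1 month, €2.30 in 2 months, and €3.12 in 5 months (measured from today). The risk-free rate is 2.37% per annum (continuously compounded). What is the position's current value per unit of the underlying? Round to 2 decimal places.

PV(remaining coupons) I = 2.15·e^(−0.0237·1/12) + 2.30·e^(−0.0237·2/12) + 3.12·e^(−0.0237·5/12) = 7.5260
Current forward F = (S − I)·e^(rT) = (105.43 − 7.5260)·e^(0.0237·7/12) = 97.9040 × 1.013921 = 99.2669
Value (long) = (F − K)·e^(−rT) = (99.2669 − 97.24) × 0.986270 = 1.9991
Short position value = −(long value) = -€2.00

-€2.00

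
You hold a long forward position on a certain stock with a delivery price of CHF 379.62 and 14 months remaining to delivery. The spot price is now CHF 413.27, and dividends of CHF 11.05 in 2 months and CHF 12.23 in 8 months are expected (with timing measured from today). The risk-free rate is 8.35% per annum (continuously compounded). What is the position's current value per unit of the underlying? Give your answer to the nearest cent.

PV(remaining dividends) I = 11.05·e^(−0.0835·2/12) + 12.23·e^(−0.0835·8/12) = 22.4651
Current forward F = (S − I)·e^(rT) = (413.27 − 22.4651)·e^(0.0835·14/12) = 390.8049 × 1.102320 = 430.7921
Value (long) = (F − K)·e^(−rT) = (430.7921 − 379.62) × 0.907178 = 46.4222
Value = CHF 46.42

CHF 46.42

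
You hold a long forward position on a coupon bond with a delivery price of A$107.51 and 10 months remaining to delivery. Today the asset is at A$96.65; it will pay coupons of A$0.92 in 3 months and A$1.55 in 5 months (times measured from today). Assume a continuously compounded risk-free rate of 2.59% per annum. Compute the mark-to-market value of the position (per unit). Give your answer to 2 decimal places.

PV(remaining coupons) I = 0.92·e^(−0.0259·3/12) + 1.55·e^(−0.0259·5/12) = 2.4474
Current forward F = (S − I)·e^(rT) = (96.65 − 2.4474)·e^(0.0259·10/12) = 94.2026 × 1.021818 = 96.2579
Value (long) = (F − K)·e^(−rT) = (96.2579 − 107.51) × 0.978648 = -11.0118
Value = -A$11.01

-A$11.01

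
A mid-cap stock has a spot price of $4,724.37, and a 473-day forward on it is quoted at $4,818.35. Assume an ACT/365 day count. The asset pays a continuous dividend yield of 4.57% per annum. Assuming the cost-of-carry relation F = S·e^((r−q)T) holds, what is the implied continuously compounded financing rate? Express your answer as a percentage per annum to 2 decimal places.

From F = S·e^((r−q)T): (r − q) = ln(F/S)/T
ln(4818.35/4724.37) = ln(1.019893) = 0.019698
(r − q) = 0.019698 / (473/365) = 0.015200
r = ln(F/S)/T + q = 0.015200 + 0.0457 = 0.060900
r = 6.09%

6.09%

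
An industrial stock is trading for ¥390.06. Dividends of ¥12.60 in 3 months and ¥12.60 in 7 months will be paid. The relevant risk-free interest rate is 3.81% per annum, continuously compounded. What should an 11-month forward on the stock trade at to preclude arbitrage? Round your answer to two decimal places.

¥378.24

PV(dividends) I = 12.60·e^(−0.0381·3/12) + 12.60·e^(−0.0381·7/12)
I = 12.4806 + 12.3231 = 24.8037
F = (S − I)·e^(rT) = (390.06 − 24.8037) · e^(0.0381·11/12)
= 365.2563 · e^0.034925 = 365.2563 × 1.035542 = ¥378.24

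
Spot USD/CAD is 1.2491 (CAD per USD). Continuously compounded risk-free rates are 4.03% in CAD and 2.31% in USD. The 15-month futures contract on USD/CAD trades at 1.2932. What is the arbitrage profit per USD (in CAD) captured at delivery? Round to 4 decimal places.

0.0170 per USD (in CAD)

Fair futures: F* = S·e^(carry·T), with carry = (r_CAD − r_USD) = 0.0403 − 0.0231 = 0.0172
F* = 1.2491 · e^(0.0172 × 15/12) = 1.2491 · e^0.021500 = 1.2491 × 1.021733 = 1.2762
Market 1.2932 > fair 1.2762: forward overpriced → cash-and-carry (buy spot, short the forward).
At maturity, profit = |F_mkt − F*| = |1.2932 − 1.2762| = 0.0170 per USD (in CAD)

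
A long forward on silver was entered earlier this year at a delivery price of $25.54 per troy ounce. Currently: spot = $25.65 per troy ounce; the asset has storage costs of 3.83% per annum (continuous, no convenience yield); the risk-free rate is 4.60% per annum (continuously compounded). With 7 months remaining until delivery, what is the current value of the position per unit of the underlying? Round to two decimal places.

$1.37 per troy ounce

Current fair forward for the remaining 7 months: F = S·e^((r + u)·T), (r + u) = 0.0460 + 0.0383 = 0.0843
F = 25.65 · e^(0.0843 × 7/12) = 25.65 × 1.050404 = 26.9429
Value of long forward = (F − K)·e^(−rT) = (26.9429 − 25.54) · e^(−0.0460·7/12)
= 1.4029 × 0.973523 = 1.37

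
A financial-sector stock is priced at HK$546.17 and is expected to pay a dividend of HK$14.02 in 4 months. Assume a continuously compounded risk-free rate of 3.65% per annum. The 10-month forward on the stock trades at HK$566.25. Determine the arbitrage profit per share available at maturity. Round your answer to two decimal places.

PV(dividends) I = 14.02·e^(−0.0365·4/12) = 13.8505
Fair forward F* = (S − I)·e^(rT) = (546.17 − 13.8505)·e^0.030417 = 532.3195 × 1.030884 = 548.7597
Market HK$566.25 > fair 548.7597: forward overpriced → cash-and-carry (borrow at r, buy the stock and collect the dividends, short the forward).
Profit at T = |F_mkt − F*| = |566.25 − 548.7597| = HK$17.49 per share

HK$17.49 per share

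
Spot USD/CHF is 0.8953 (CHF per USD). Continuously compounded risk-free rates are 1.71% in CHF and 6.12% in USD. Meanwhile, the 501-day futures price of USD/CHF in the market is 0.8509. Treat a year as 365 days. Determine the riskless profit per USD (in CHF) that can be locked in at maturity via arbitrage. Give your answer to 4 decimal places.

Fair futures: F* = S·e^(carry·T), with carry = (r_CHF − r_USD) = 0.0171 − 0.0612 = -0.0441
F* = 0.8953 · e^(-0.0441 × 501/365) = 0.8953 · e^-0.060532 = 0.8953 × 0.941264 = 0.8427
Market 0.8509 > fair 0.8427: forward overpriced → cash-and-carry (buy spot, short the forward).
At maturity, profit = |F_mkt − F*| = |0.8509 − 0.8427| = 0.0082 per USD (in CHF)

0.0082 per USD (in CHF)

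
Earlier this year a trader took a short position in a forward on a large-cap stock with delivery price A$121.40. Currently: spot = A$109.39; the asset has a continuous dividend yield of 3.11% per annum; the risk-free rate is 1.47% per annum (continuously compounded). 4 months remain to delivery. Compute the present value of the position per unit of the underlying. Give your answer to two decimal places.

Current fair forward for the remaining 4 months: F = S·e^((r − q)·T), (r − q) = 0.0147 − 0.0311 = -0.0164
F = 109.39 · e^(-0.0164 × 4/12) = 109.39 × 0.994548 = 108.7936
Value of long forward = (F − K)·e^(−rT) = (108.7936 − 121.40) · e^(−0.0147·4/12)
= -12.6064 × 0.995112 = -12.54
Short position value = −(long value) = A$12.54

A$12.54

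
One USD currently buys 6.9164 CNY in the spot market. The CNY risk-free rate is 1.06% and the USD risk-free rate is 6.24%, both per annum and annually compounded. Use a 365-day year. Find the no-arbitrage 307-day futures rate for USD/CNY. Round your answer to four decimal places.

6.6316

By covered interest parity, F = S · (1+r_CNY)^T / (1+r_USD)^T
= 6.9164 × 1.008908 / 1.052230 = 6.9164 × 0.958828
F = 6.6316 CNY per USD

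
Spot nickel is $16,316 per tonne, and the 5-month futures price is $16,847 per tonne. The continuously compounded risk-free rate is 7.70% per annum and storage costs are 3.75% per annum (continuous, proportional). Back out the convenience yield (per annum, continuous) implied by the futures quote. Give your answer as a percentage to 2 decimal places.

3.76%

F = S·e^((r+u−y)T) ⇒ (r+u−y) = ln(F/S)/T
ln(16847/16316) = 0.032026; /T ⇒ 0.076862
y = r + u − ln(F/S)/T = 0.0770 + 0.0375 − 0.076862 = 0.037638
y = 3.76%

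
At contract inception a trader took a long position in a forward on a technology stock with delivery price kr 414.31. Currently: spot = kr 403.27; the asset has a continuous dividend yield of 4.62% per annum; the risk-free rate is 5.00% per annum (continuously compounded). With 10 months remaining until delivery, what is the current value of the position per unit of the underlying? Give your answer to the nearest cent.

Current fair forward for the remaining 10 months: F = S·e^((r − q)·T), (r − q) = 0.0500 − 0.0462 = 0.0038
F = 403.27 · e^(0.0038 × 10/12) = 403.27 × 1.003172 = 404.5492
Value of long forward = (F − K)·e^(−rT) = (404.5492 − 414.31) · e^(−0.0500·10/12)
= -9.7608 × 0.959189 = -9.36

-kr 9.36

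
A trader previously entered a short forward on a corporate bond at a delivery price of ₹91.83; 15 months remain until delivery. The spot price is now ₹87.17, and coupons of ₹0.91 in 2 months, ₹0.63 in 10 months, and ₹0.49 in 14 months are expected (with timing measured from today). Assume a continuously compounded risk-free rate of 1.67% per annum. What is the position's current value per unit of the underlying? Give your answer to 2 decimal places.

PV(remaining coupons) I = 0.91·e^(−0.0167·2/12) + 0.63·e^(−0.0167·10/12) + 0.49·e^(−0.0167·14/12) = 2.0093
Current forward F = (S − I)·e^(rT) = (87.17 − 2.0093)·e^(0.0167·15/12) = 85.1607 × 1.021094 = 86.9571
Value (long) = (F − K)·e^(−rT) = (86.9571 − 91.83) × 0.979341 = -4.7722
Short position value = −(long value) = ₹4.77

₹4.77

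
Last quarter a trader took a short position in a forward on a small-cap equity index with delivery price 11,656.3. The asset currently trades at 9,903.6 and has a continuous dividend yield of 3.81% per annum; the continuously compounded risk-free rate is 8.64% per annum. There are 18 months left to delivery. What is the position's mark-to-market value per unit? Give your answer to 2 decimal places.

Current fair forward for the remaining 18 months: F = S·e^((r − q)·T), (r − q) = 0.0864 − 0.0381 = 0.0483
F = 9903.6 · e^(0.0483 × 18/12) = 9903.6 × 1.07513905 = 10647.7471
Value of long forward = (F − K)·e^(−rT) = (10647.7471 − 11656.3) · e^(−0.0864·18/12)
= -1008.5529 × 0.87844674 = -885.96
Short position value = −(long value) = 885.96

885.96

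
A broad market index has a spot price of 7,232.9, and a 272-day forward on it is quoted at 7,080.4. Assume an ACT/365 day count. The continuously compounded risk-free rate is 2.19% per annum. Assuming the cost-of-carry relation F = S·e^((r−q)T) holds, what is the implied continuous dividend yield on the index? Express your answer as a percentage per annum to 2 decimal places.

From F = S·e^((r−q)T): (r − q) = ln(F/S)/T
ln(7080.4/7232.9) = ln(0.978916) = -0.021309
(r − q) = -0.021309 / (272/365) = -0.028595
q = r − ln(F/S)/T = 0.0219 + 0.028595 = 0.050495
q = 5.05%

5.05%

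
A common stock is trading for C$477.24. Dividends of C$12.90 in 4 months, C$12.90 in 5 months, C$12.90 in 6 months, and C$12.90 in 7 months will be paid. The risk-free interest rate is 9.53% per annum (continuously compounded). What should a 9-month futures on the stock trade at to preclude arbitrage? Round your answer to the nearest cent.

C$459.54

PV(dividends) I = 12.90·e^(−0.0953·4/12) + 12.90·e^(−0.0953·5/12) + 12.90·e^(−0.0953·6/12) + 12.90·e^(−0.0953·7/12)
I = 12.4967 + 12.3978 + 12.2997 + 12.2024 = 49.3966
F = (S − I)·e^(rT) = (477.24 − 49.3966) · e^(0.0953·9/12)
= 427.8434 · e^0.071475 = 427.8434 × 1.074091 = C$459.54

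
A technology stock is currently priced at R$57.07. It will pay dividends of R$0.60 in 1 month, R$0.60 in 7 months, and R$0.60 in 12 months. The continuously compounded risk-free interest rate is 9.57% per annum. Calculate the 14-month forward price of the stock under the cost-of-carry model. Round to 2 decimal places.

R$61.90

PV(dividends) I = 0.60·e^(−0.0957·1/12) + 0.60·e^(−0.0957·7/12) + 0.60·e^(−0.0957·12/12)
I = 0.5952 + 0.5674 + 0.5452 = 1.7078
F = (S − I)·e^(rT) = (57.07 − 1.7078) · e^(0.0957·14/12)
= 55.3622 · e^0.111650 = 55.3622 × 1.118121 = R$61.90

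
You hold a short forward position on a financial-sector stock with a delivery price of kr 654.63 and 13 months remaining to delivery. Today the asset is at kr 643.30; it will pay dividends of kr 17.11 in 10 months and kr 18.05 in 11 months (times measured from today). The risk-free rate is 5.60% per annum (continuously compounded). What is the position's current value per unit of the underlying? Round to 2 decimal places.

PV(remaining dividends) I = 17.11·e^(−0.0560·10/12) + 18.05·e^(−0.0560·11/12) = 33.4767
Current forward F = (S − I)·e^(rT) = (643.30 − 33.4767)·e^(0.0560·13/12) = 609.8233 × 1.062545 = 647.9647
Value (long) = (F − K)·e^(−rT) = (647.9647 − 654.63) × 0.941137 = -6.2730
Short position value = −(long value) = kr 6.27

kr 6.27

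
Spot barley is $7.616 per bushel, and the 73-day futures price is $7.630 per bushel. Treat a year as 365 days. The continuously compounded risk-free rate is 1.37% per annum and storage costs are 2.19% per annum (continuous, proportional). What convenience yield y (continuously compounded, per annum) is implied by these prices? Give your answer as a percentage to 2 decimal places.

F = S·e^((r+u−y)T) ⇒ (r+u−y) = ln(F/S)/T
ln(7.630/7.616) = 0.001837; /T ⇒ 0.009185
y = r + u − ln(F/S)/T = 0.0137 + 0.0219 − 0.009185 = 0.026415
y = 2.64%

2.64%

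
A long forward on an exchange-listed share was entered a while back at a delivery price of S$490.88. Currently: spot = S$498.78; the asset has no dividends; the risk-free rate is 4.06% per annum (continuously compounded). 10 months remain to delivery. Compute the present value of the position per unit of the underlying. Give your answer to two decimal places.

Current fair forward for the remaining 10 months: F = S·e^(r·T), r = 0.0406
F = 498.78 · e^(0.0406 × 10/12) = 498.78 × 1.034412 = 515.9440
Value of long forward = (F − K)·e^(−rT) = (515.9440 − 490.88) · e^(−0.0406·10/12)
= 25.0640 × 0.966733 = 24.23

S$24.23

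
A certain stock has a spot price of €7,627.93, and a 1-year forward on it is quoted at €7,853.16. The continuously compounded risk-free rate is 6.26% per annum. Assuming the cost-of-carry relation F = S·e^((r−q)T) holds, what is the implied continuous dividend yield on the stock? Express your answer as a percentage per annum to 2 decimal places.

3.35%

From F = S·e^((r−q)T): (r − q) = ln(F/S)/T
ln(7853.16/7627.93) = ln(1.029527) = 0.029099
(r − q) = 0.029099 / (12/12) = 0.029099
q = r − ln(F/S)/T = 0.0626 − 0.029099 = 0.033501
q = 3.35%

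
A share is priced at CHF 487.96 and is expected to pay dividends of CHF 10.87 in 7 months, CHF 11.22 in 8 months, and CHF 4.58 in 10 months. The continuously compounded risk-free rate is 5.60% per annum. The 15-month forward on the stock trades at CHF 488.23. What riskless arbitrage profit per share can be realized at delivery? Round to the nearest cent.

CHF 7.55 per share

PV(dividends) I = 10.87·e^(−0.0560·7/12) + 11.22·e^(−0.0560·8/12) + 4.58·e^(−0.0560·10/12) = 25.7007
Fair forward F* = (S − I)·e^(rT) = (487.96 − 25.7007)·e^0.070000 = 462.2593 × 1.072508 = 495.7768
Market CHF 488.23 < fair 495.7768: forward underpriced → reverse cash-and-carry (short the stock, invest proceeds at r, pay the dividends, go long the forward).
Profit at T = |F_mkt − F*| = |488.23 − 495.7768| = CHF 7.55 per share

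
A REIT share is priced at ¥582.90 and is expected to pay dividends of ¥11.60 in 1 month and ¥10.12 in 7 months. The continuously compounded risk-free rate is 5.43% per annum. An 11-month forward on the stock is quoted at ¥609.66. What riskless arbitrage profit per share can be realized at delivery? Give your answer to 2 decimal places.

¥19.45 per share

PV(dividends) I = 11.60·e^(−0.0543·1/12) + 10.12·e^(−0.0543·7/12) = 21.3521
Fair forward F* = (S − I)·e^(rT) = (582.90 − 21.3521)·e^0.049775 = 561.5479 × 1.051035 = 590.2065
Market ¥609.66 > fair 590.2065: forward overpriced → cash-and-carry (borrow at r, buy the stock and collect the dividends, short the forward).
Profit at T = |F_mkt − F*| = |609.66 − 590.2065| = ¥19.45 per share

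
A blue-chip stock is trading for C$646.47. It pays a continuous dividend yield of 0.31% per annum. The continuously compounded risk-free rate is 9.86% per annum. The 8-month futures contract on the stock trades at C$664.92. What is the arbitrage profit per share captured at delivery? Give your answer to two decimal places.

C$24.05 per share

Fair futures: F* = S·e^(carry·T), with carry = (r − q) = 0.0986 − 0.0031 = 0.0955
F* = 646.47 · e^(0.0955 × 8/12) = 646.47 · e^0.063667 = 646.47 × 1.065737 = C$688.9670
Market C$664.92 < fair C$688.9670: forward underpriced → reverse cash-and-carry (short spot, go long the forward).
At maturity, profit = |F_mkt − F*| = |664.92 − 688.9670| = C$24.05 per share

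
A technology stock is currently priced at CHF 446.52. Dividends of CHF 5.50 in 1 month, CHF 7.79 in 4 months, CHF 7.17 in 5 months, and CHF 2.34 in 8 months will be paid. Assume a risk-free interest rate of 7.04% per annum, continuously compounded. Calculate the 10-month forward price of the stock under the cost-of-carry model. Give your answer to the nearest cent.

PV(dividends) I = 5.50·e^(−0.0704·1/12) + 7.79·e^(−0.0704·4/12) + 7.17·e^(−0.0704·5/12) + 2.34·e^(−0.0704·8/12)
I = 5.4678 + 7.6093 + 6.9627 + 2.2327 = 22.2725
F = (S − I)·e^(rT) = (446.52 − 22.2725) · e^(0.0704·10/12)
= 424.2475 · e^0.058667 = 424.2475 × 1.060422 = CHF 449.88

CHF 449.88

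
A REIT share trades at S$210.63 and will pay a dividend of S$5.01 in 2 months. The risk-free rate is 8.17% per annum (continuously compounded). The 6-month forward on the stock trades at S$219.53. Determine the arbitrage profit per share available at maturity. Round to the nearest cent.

S$5.27 per share

PV(dividends) I = 5.01·e^(−0.0817·2/12) = 4.9422
Fair forward F* = (S − I)·e^(rT) = (210.63 − 4.9422)·e^0.040850 = 205.6878 × 1.041696 = 214.2642
Market S$219.53 > fair 214.2642: forward overpriced → cash-and-carry (borrow at r, buy the stock and collect the dividends, short the forward).
Profit at T = |F_mkt − F*| = |219.53 − 214.2642| = S$5.27 per share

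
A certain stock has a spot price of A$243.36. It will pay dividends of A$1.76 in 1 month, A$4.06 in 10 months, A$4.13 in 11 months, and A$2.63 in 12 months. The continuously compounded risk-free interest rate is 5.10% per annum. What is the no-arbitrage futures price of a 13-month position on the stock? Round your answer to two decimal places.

PV(dividends) I = 1.76·e^(−0.0510·1/12) + 4.06·e^(−0.0510·10/12) + 4.13·e^(−0.0510·11/12) + 2.63·e^(−0.0510·12/12)
I = 1.7525 + 3.8911 + 3.9414 + 2.4992 = 12.0842
F = (S − I)·e^(rT) = (243.36 − 12.0842) · e^(0.0510·13/12)
= 231.2758 · e^0.055250 = 231.2758 × 1.056805 = A$244.41

A$244.41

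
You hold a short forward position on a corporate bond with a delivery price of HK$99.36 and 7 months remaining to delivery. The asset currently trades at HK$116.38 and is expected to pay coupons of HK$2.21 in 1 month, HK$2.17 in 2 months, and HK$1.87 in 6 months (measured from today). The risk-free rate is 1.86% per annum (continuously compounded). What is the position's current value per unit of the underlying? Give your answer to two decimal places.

-HK$11.87

PV(remaining coupons) I = 2.21·e^(−0.0186·1/12) + 2.17·e^(−0.0186·2/12) + 1.87·e^(−0.0186·6/12) = 6.2226
Current forward F = (S − I)·e^(rT) = (116.38 − 6.2226)·e^(0.0186·7/12) = 110.1574 × 1.010909 = 111.3591
Value (long) = (F − K)·e^(−rT) = (111.3591 − 99.36) × 0.989209 = 11.8696
Short position value = −(long value) = -HK$11.87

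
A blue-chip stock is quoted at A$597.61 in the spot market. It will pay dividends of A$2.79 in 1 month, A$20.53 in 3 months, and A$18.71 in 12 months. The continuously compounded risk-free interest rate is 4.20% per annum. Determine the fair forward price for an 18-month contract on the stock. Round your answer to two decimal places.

A$592.77

PV(dividends) I = 2.79·e^(−0.0420·1/12) + 20.53·e^(−0.0420·3/12) + 18.71·e^(−0.0420·12/12)
I = 2.7803 + 20.3156 + 17.9405 = 41.0364
F = (S − I)·e^(rT) = (597.61 − 41.0364) · e^(0.0420·18/12)
= 556.5736 · e^0.063000 = 556.5736 × 1.065027 = A$592.77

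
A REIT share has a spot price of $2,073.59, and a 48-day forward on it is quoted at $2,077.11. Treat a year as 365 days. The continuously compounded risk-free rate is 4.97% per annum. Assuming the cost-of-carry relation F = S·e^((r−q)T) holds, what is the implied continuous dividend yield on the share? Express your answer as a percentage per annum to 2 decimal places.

3.68%

From F = S·e^((r−q)T): (r − q) = ln(F/S)/T
ln(2077.11/2073.59) = ln(1.001698) = 0.001697
(r − q) = 0.001697 / (48/365) = 0.012904
q = r − ln(F/S)/T = 0.0497 − 0.012904 = 0.036796
q = 3.68%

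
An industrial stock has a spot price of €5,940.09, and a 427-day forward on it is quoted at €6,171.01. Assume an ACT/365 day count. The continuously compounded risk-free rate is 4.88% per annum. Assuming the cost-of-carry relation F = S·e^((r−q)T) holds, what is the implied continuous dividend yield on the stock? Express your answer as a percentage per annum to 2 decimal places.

1.62%

From F = S·e^((r−q)T): (r − q) = ln(F/S)/T
ln(6171.01/5940.09) = ln(1.038875) = 0.038138
(r − q) = 0.038138 / (427/365) = 0.032600
q = r − ln(F/S)/T = 0.0488 − 0.032600 = 0.016200
q = 1.62%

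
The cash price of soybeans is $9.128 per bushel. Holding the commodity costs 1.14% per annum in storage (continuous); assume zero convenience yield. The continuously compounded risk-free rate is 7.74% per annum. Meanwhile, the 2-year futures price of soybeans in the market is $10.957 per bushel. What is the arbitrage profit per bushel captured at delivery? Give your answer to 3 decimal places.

Fair futures: F* = S·e^(carry·T), with carry = (r + u) = 0.0774 + 0.0114 = 0.0888
F* = 9.128 · e^(0.0888 × 2) = 9.128 · e^0.177600 = 9.128 × 1.194347 = $10.9020
Market $10.957 > fair $10.9020: forward overpriced → cash-and-carry (buy spot, short the forward).
At maturity, profit = |F_mkt − F*| = |10.957 − 10.9020| = $0.055 per bushel

$0.055 per bushel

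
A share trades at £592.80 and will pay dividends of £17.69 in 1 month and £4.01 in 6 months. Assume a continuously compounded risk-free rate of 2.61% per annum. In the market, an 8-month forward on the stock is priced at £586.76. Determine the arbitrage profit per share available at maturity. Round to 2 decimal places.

PV(dividends) I = 17.69·e^(−0.0261·1/12) + 4.01·e^(−0.0261·6/12) = 21.6096
Fair forward F* = (S − I)·e^(rT) = (592.80 − 21.6096)·e^0.017400 = 571.1904 × 1.017552 = 581.2159
Market £586.76 > fair 581.2159: forward overpriced → cash-and-carry (borrow at r, buy the stock and collect the dividends, short the forward).
Profit at T = |F_mkt − F*| = |586.76 − 581.2159| = £5.54 per share

£5.54 per share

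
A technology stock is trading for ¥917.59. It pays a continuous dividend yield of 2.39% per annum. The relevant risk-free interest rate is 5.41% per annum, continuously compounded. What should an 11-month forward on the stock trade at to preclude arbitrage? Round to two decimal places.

¥943.35

F = S·e^((r − q)T) = 917.59 · e^((0.0541 − 0.0239) × 11/12)
= 917.59 · e^0.027683 = 917.59 × 1.028070
F = ¥943.35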